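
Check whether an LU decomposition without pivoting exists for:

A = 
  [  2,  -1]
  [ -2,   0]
Yes.
A[1,1] = 2 ≠ 0, so Gaussian elimination proceeds without a row swap: multiplier ℓ₂₁ = (-2)/(2) = -1, and U[2,2] = 0 - (-1)(-1) = -1.
L = 
  [  1,   0]
  [ -1,   1]
U = 
  [  2,  -1]
  [  0,  -1]
Check row 2 of LU: [(-1)(2), (-1)(-1) + (-1)] = [-2, 0] = row 2 of A ✓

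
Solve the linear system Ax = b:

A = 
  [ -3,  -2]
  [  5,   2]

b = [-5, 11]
x = [3, -2]

Row reduce the augmented matrix [A|b]:
R2 → R2 + (5/3)·R1
REF = 
  [  -3,   -2,   -5]
  [   0, -4/3,  8/3]

Back-substitution:
x₂ = (8/3) / (-4/3) = -2
x₁ = (-5 - (-2)(-2)) / (-3) = 3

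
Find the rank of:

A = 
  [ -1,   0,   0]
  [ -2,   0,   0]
Row reduce:
R2 → R2 - (2)·R1
REF = 
  [ -1,   0,   0]
  [  0,   0,   0]
Pivot columns: 1 → 1 pivot.

rank(A) = 1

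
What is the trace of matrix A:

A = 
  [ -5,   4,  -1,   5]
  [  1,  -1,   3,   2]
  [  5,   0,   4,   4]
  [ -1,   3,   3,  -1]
-3

tr(A) = -5 + -1 + 4 + -1 = -3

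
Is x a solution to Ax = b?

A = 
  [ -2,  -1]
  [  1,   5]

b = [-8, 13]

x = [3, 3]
No

Ax = [-9, 18] ≠ b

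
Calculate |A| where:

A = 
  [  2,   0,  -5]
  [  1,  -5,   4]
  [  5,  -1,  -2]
-92

Cofactor expansion along row 1:
det(A) = (2)·((-5)(-2) - (4)(-1)) - (0)·((1)(-2) - (4)(5)) + (-5)·((1)(-1) - (-5)(5))
  = (2)(14) - (0)(-22) + (-5)(24)
  = -92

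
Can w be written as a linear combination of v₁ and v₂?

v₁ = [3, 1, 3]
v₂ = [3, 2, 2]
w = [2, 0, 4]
No

Form the augmented matrix and row-reduce:
[v₁|v₂|w] = 
  [  3,   3,   2]
  [  1,   2,   0]
  [  3,   2,   4]
R2 → R2 - (1/3)·R1
R3 → R3 - (1)·R1
R3 → R3 + (1)·R2
REF = 
  [   3,    3,    2]
  [   0,    1, -2/3]
  [   0,    0,  4/3]

Row 3 reads [0 0 | 4/3], i.e. 0 = 4/3, so the system is inconsistent and w ∉ span{v₁, v₂}.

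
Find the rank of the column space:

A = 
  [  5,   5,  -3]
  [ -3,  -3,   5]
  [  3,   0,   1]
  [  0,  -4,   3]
Row reduce:
R2 → R2 + (3/5)·R1
R3 → R3 - (3/5)·R1
Swap R2 ↔ R3
R4 → R4 - (4/3)·R2
R4 → R4 + (11/48)·R3
REF = 
  [   5,    5,   -3]
  [   0,   -3, 14/5]
  [   0,    0, 16/5]
  [   0,    0,    0]
Pivot columns: 1, 2, 3 → 3 pivots.
dim(Col(A)) = number of pivot columns = 3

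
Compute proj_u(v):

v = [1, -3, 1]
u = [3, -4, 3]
proj_u(v) = [27/17, -36/17, 27/17]

v·u = (1)(3) + (-3)(-4) + (1)(3) = 18
u·u = (3)² + (-4)² + (3)² = 34
proj_u(v) = (v·u / u·u) × u = (18/34) × u = (9/17) × u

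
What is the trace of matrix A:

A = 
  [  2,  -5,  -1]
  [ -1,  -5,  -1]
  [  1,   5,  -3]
-6

tr(A) = 2 + -5 + -3 = -6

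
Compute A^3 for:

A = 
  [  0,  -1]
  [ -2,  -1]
A² = A·A:
A²[1,1] = (0)(0) + (-1)(-2) = 2
A²[1,2] = (0)(-1) + (-1)(-1) = 1
A²[2,1] = (-2)(0) + (-1)(-2) = 2
A²[2,2] = (-2)(-1) + (-1)(-1) = 3
A² = 
  [  2,   1]
  [  2,   3]

A^3 = A^2·A:
A^3[1,1] = (2)(0) + (1)(-2) = -2
A^3[1,2] = (2)(-1) + (1)(-1) = -3
A^3[2,1] = (2)(0) + (3)(-2) = -6
A^3[2,2] = (2)(-1) + (3)(-1) = -5
A^3 = 
  [ -2,  -3]
  [ -6,  -5]

Therefore
A^3 = 
  [ -2,  -3]
  [ -6,  -5]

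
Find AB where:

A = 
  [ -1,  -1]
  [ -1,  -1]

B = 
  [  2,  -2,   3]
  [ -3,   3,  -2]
A is 2×2 and B is 2×3, so AB is 2×3. Each entry is (row of A)·(column of B):
AB[1,1] = (-1)(2) + (-1)(-3) = 1
AB[1,2] = (-1)(-2) + (-1)(3) = -1
AB[1,3] = (-1)(3) + (-1)(-2) = -1
AB[2,1] = (-1)(2) + (-1)(-3) = 1
AB[2,2] = (-1)(-2) + (-1)(3) = -1
AB[2,3] = (-1)(3) + (-1)(-2) = -1

AB = 
  [  1,  -1,  -1]
  [  1,  -1,  -1]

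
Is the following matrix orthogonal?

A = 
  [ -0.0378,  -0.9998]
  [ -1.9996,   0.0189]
No

AᵀA = 
  [  3.9998,   0]
  [  0,   1]
≠ I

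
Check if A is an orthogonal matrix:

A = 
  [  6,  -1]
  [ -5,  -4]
No

AᵀA = 
  [ 61,  14]
  [ 14,  17]
≠ I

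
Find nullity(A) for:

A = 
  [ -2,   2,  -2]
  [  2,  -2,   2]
nullity(A) = 2

Row reduce:
R2 → R2 + (1)·R1
REF = 
  [ -2,   2,  -2]
  [  0,   0,   0]
Pivot columns: 1 → 1 pivot.
rank(A) = 1, so nullity(A) = 3 - 1 = 2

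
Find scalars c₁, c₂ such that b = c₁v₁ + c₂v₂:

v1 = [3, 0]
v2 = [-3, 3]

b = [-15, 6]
c1 = -3, c2 = 2

b = -3·v1 + 2·v2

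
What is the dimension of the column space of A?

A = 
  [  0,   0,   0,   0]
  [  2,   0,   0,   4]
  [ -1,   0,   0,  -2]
Row reduce:
Swap R1 ↔ R2
R3 → R3 + (1/2)·R1
REF = 
  [  2,   0,   0,   4]
  [  0,   0,   0,   0]
  [  0,   0,   0,   0]
Pivot columns: 1 → 1 pivot.
dim(Col(A)) = number of pivot columns = 1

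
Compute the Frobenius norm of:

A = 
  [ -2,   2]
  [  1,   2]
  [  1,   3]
||A||_F = 4.796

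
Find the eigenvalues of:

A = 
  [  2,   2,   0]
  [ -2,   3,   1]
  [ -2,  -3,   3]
Characteristic polynomial: det(λI - A) = λ³ - 8λ² + 28λ - 32
Testing integer divisors of the constant term: p(2) = 0, so (λ - 2) is a factor:
p(λ) = (λ - 2)(λ² - 6λ + 16)
λ² - 6λ + 16 = 0  ⇒  λ = (6 ± √((-6)² - 4·(16)))/2 = (6 ± √(-28))/2
  = 3 + i√7,  3 - i√7

λ = 2, 3 + i√7, 3 - i√7  (≈ 2, 3 + 2.646i, 3 - 2.646i)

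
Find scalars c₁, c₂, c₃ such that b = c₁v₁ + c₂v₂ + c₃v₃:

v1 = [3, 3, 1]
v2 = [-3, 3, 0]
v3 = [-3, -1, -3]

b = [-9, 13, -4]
c1 = 2, c2 = 3, c3 = 2

b = 2·v1 + 3·v2 + 2·v3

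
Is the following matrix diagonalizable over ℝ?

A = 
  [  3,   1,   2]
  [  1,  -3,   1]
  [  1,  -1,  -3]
No

Characteristic polynomial: det(λI - A) = λ³ + 3λ² - 11λ - 38
By the rational root theorem any rational root is an integer dividing 38; none of those is a root, so p(λ) has no rational roots and hence (being an irreducible cubic) no repeated roots.
Discriminant of the cubic: Δ = -5899
Δ < 0 ⇒ one real eigenvalue and a complex-conjugate pair: λ ≈ 3.432, -3.216 + 0.8548i, -3.216 - 0.8548i
Has complex eigenvalues (not diagonalizable over ℝ).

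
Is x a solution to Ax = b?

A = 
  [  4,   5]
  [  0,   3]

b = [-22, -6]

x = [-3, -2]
Yes

Ax = [-22, -6] = b ✓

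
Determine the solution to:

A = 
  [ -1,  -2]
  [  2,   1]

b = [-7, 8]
Row reduce the augmented matrix [A|b]:
R2 → R2 + (2)·R1
REF = 
  [ -1,  -2,  -7]
  [  0,  -3,  -6]

Back-substitution:
x₂ = (-6) / (-3) = 2
x₁ = (-7 - (-2)(2)) / (-1) = 3

x = [3, 2]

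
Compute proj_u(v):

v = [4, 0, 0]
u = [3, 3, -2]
proj_u(v) = [18/11, 18/11, -12/11]

v·u = (4)(3) + (0)(3) + (0)(-2) = 12
u·u = (3)² + (3)² + (-2)² = 22
proj_u(v) = (v·u / u·u) × u = (12/22) × u = (6/11) × u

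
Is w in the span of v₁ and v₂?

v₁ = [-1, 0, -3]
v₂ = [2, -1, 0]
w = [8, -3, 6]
Yes

Form the augmented matrix and row-reduce:
[v₁|v₂|w] = 
  [ -1,   2,   8]
  [  0,  -1,  -3]
  [ -3,   0,   6]
R3 → R3 - (3)·R1
R3 → R3 - (6)·R2
REF = 
  [ -1,   2,   8]
  [  0,  -1,  -3]
  [  0,   0,   0]

No row of the form [0 0 | nonzero], so the system is consistent. Back-substitution gives c₁ = -2, c₂ = 3: w = (-2)·v₁ + (3)·v₂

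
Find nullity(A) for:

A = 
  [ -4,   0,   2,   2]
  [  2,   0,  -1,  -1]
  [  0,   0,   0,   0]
nullity(A) = 3

Row reduce:
R2 → R2 + (1/2)·R1
REF = 
  [ -4,   0,   2,   2]
  [  0,   0,   0,   0]
  [  0,   0,   0,   0]
Pivot columns: 1 → 1 pivot.
rank(A) = 1, so nullity(A) = 4 - 1 = 3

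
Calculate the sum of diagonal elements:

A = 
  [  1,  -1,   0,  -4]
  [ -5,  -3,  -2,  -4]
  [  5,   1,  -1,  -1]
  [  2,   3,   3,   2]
-1

tr(A) = 1 + -3 + -1 + 2 = -1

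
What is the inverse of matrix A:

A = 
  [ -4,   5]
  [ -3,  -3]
det(A) = (-4)(-3) - (5)(-3) = 27
For a 2×2 matrix, A⁻¹ = (1/det(A)) · [[d, -b], [-c, a]]
    = (1/27) · [[-3, -5], [3, -4]]

A⁻¹ = 
  [ -1/9, -5/27]
  [  1/9, -4/27]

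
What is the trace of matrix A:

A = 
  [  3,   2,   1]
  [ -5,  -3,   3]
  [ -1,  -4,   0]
0

tr(A) = 3 + -3 + 0 = 0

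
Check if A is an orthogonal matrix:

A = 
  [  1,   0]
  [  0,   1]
Yes

AᵀA = 
  [  1,   0]
  [  0,   1]
= I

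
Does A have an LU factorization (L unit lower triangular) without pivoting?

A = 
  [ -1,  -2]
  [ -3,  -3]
Yes.
A[1,1] = -1 ≠ 0, so Gaussian elimination proceeds without a row swap: multiplier ℓ₂₁ = (-3)/(-1) = 3, and U[2,2] = -3 - (3)(-2) = 3.
L = 
  [  1,   0]
  [  3,   1]
U = 
  [ -1,  -2]
  [  0,   3]
Check row 2 of LU: [(3)(-1), (3)(-2) + 3] = [-3, -3] = row 2 of A ✓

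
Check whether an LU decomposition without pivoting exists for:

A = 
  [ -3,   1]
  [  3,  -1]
Yes.
A[1,1] = -3 ≠ 0, so Gaussian elimination proceeds without a row swap: multiplier ℓ₂₁ = (3)/(-3) = -1, and U[2,2] = -1 - (-1)(1) = 0.
L = 
  [  1,   0]
  [ -1,   1]
U = 
  [ -3,   1]
  [  0,   0]
Check row 2 of LU: [(-1)(-3), (-1)(1) + 0] = [3, -1] = row 2 of A ✓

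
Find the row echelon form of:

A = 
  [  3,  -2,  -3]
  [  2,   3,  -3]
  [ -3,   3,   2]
Row operations:
R2 → R2 - (2/3)·R1
R3 → R3 + (1)·R1
R3 → R3 - (3/13)·R2

Resulting echelon form:
REF = 
  [     3,     -2,     -3]
  [     0,   13/3,     -1]
  [     0,      0, -10/13]

Rank = 3 (number of non-zero pivot rows).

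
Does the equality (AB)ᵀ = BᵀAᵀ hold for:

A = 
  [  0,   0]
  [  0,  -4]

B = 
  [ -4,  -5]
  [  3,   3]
Yes

(AB)ᵀ = 
  [  0, -12]
  [  0, -12]

BᵀAᵀ = 
  [  0, -12]
  [  0, -12]

Both sides are equal — this is the standard identity (AB)ᵀ = BᵀAᵀ, which holds for all A, B.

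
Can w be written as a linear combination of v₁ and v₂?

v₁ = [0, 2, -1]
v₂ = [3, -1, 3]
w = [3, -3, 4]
Yes

Form the augmented matrix and row-reduce:
[v₁|v₂|w] = 
  [  0,   3,   3]
  [  2,  -1,  -3]
  [ -1,   3,   4]
Swap R1 ↔ R2
R3 → R3 + (1/2)·R1
R3 → R3 - (5/6)·R2
REF = 
  [  2,  -1,  -3]
  [  0,   3,   3]
  [  0,   0,   0]

No row of the form [0 0 | nonzero], so the system is consistent. Back-substitution gives c₁ = -1, c₂ = 1: w = (-1)·v₁ + (1)·v₂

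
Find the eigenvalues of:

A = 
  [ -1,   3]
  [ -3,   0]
λ = (-1 + i√35)/2, (-1 - i√35)/2  (≈ -0.5 + 2.958i, -0.5 - 2.958i)

tr(A) = -1, det(A) = 9
Characteristic polynomial: λ² - tr(A)λ + det(A) = λ² + λ + 9
λ² + λ + 9 = 0  ⇒  λ = (-1 ± √((1)² - 4·(9)))/2 = (-1 ± √(-35))/2
  = (-1 + i√35)/2,  (-1 - i√35)/2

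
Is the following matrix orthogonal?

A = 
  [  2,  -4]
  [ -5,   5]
No

AᵀA = 
  [ 29, -33]
  [-33,  41]
≠ I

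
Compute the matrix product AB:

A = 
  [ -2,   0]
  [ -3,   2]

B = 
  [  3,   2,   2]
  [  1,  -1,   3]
A is 2×2 and B is 2×3, so AB is 2×3. Each entry is (row of A)·(column of B):
AB[1,1] = (-2)(3) + (0)(1) = -6
AB[1,2] = (-2)(2) + (0)(-1) = -4
AB[1,3] = (-2)(2) + (0)(3) = -4
AB[2,1] = (-3)(3) + (2)(1) = -7
AB[2,2] = (-3)(2) + (2)(-1) = -8
AB[2,3] = (-3)(2) + (2)(3) = 0

AB = 
  [ -6,  -4,  -4]
  [ -7,  -8,   0]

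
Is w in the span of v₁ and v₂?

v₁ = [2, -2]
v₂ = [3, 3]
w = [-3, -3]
Yes

Form the augmented matrix and row-reduce:
[v₁|v₂|w] = 
  [  2,   3,  -3]
  [ -2,   3,  -3]
R2 → R2 + (1)·R1
REF = 
  [  2,   3,  -3]
  [  0,   6,  -6]

No row of the form [0 0 | nonzero], so the system is consistent. Back-substitution gives c₁ = 0, c₂ = -1: w = (0)·v₁ + (-1)·v₂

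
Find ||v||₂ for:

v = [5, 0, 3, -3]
6.557

||v||₂ = √((5)² + (0)² + (3)² + (-3)²) = √43 = 6.557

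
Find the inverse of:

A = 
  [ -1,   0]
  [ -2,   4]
det(A) = (-1)(4) - (0)(-2) = -4
For a 2×2 matrix, A⁻¹ = (1/det(A)) · [[d, -b], [-c, a]]
    = (-1/4) · [[4, 0], [2, -1]]

A⁻¹ = 
  [  -1,    0]
  [-1/2,  1/4]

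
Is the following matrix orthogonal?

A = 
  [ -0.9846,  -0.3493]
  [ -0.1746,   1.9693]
No

AᵀA = 
  [  0.9999,   0.0001]
  [  0.0001,   4.0002]
≠ I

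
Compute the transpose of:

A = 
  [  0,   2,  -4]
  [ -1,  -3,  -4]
Aᵀ = 
  [  0,  -1]
  [  2,  -3]
  [ -4,  -4]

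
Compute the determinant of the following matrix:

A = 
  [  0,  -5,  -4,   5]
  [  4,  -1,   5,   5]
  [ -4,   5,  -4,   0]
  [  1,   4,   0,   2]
617

Cofactor expansion along row 1: det(A) = a₁₁M₁₁ - a₁₂M₁₂ + a₁₃M₁₃ - a₁₄M₁₄

M₁₁ = det[[-1, 5, 5]; [5, -4, 0]; [4, 0, 2]]
  = (-1)·((-4)(2) - (0)(0)) - (5)·((5)(2) - (0)(4)) + (5)·((5)(0) - (-4)(4))
  = (-1)(-8) - (5)(10) + (5)(16)
  = 38
M₁₂ = det[[4, 5, 5]; [-4, -4, 0]; [1, 0, 2]]
  = (4)·((-4)(2) - (0)(0)) - (5)·((-4)(2) - (0)(1)) + (5)·((-4)(0) - (-4)(1))
  = (4)(-8) - (5)(-8) + (5)(4)
  = 28
M₁₃ = det[[4, -1, 5]; [-4, 5, 0]; [1, 4, 2]]
  = (4)·((5)(2) - (0)(4)) - (-1)·((-4)(2) - (0)(1)) + (5)·((-4)(4) - (5)(1))
  = (4)(10) - (-1)(-8) + (5)(-21)
  = -73
M₁₄ = det[[4, -1, 5]; [-4, 5, -4]; [1, 4, 0]]
  = (4)·((5)(0) - (-4)(4)) - (-1)·((-4)(0) - (-4)(1)) + (5)·((-4)(4) - (5)(1))
  = (4)(16) - (-1)(4) + (5)(-21)
  = -37

det(A) = (0)(38) - (-5)(28) + (-4)(-73) - (5)(-37) = 617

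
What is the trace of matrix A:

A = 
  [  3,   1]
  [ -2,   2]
5

tr(A) = 3 + 2 = 5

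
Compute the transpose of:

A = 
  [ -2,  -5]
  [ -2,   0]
Aᵀ = 
  [ -2,  -2]
  [ -5,   0]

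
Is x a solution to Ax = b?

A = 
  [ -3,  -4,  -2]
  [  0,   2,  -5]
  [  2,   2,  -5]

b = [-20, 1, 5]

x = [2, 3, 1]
Yes

Ax = [-20, 1, 5] = b ✓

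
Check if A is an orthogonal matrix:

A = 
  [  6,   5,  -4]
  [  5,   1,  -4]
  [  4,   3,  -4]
No

AᵀA = 
  [ 77,  47, -60]
  [ 47,  35, -36]
  [-60, -36,  48]
≠ I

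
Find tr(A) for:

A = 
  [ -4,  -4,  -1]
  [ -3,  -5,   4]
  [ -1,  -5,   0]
-9

tr(A) = -4 + -5 + 0 = -9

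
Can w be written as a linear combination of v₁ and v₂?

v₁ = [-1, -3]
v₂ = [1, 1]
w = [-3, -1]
Yes

Form the augmented matrix and row-reduce:
[v₁|v₂|w] = 
  [ -1,   1,  -3]
  [ -3,   1,  -1]
R2 → R2 - (3)·R1
REF = 
  [ -1,   1,  -3]
  [  0,  -2,   8]

No row of the form [0 0 | nonzero], so the system is consistent. Back-substitution gives c₁ = -1, c₂ = -4: w = (-1)·v₁ + (-4)·v₂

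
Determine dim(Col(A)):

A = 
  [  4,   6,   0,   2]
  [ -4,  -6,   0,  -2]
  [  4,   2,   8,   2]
dim(Col(A)) = 2

Row reduce:
R2 → R2 + (1)·R1
R3 → R3 - (1)·R1
Swap R2 ↔ R3
REF = 
  [  4,   6,   0,   2]
  [  0,  -4,   8,   0]
  [  0,   0,   0,   0]
Pivot columns: 1, 2 → 2 pivots.
dim(Col(A)) = number of pivot columns = 2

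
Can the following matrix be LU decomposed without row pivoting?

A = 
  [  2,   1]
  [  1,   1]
Yes.
A[1,1] = 2 ≠ 0, so Gaussian elimination proceeds without a row swap: multiplier ℓ₂₁ = (1)/(2) = 1/2, and U[2,2] = 1 - (1/2)(1) = 1/2.
L = 
  [  1,   0]
  [1/2,   1]
U = 
  [  2,   1]
  [  0, 1/2]
Check row 2 of LU: [(1/2)(2), (1/2)(1) + (1/2)] = [1, 1] = row 2 of A ✓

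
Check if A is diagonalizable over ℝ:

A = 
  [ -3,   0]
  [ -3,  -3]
No

tr(A) = -6, det(A) = 9
Characteristic polynomial: λ² - tr(A)λ + det(A) = λ² + 6λ + 9
λ² + 6λ + 9 = (λ + 3)²
Eigenvalues: -3, -3
λ=-3: alg. mult. = 2, geom. mult. = 2 - rank(A - (-3)I) = 2 - 1 = 1
Sum of geometric multiplicities = 1 < n = 2, so there aren't enough independent eigenvectors.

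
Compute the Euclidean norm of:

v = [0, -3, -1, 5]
5.916

||v||₂ = √((0)² + (-3)² + (-1)² + (5)²) = √35 = 5.916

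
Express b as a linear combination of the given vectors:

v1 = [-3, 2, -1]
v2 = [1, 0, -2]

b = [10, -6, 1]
c1 = -3, c2 = 1

b = -3·v1 + 1·v2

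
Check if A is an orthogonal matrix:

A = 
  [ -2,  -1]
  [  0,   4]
No

AᵀA = 
  [  4,   2]
  [  2,  17]
≠ I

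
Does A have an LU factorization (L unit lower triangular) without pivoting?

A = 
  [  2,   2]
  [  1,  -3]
Yes.
A[1,1] = 2 ≠ 0, so Gaussian elimination proceeds without a row swap: multiplier ℓ₂₁ = (1)/(2) = 1/2, and U[2,2] = -3 - (1/2)(2) = -4.
L = 
  [  1,   0]
  [1/2,   1]
U = 
  [  2,   2]
  [  0,  -4]
Check row 2 of LU: [(1/2)(2), (1/2)(2) + (-4)] = [1, -3] = row 2 of A ✓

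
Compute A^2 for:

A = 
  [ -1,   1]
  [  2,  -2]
A² = A·A:
A²[1,1] = (-1)(-1) + (1)(2) = 3
A²[1,2] = (-1)(1) + (1)(-2) = -3
A²[2,1] = (2)(-1) + (-2)(2) = -6
A²[2,2] = (2)(1) + (-2)(-2) = 6
A² = 
  [  3,  -3]
  [ -6,   6]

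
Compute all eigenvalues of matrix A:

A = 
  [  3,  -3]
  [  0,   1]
tr(A) = 4, det(A) = 3
Characteristic polynomial: λ² - tr(A)λ + det(A) = λ² - 4λ + 3
λ² - 4λ + 3 = (λ - 1)(λ - 3)

λ = 3, 1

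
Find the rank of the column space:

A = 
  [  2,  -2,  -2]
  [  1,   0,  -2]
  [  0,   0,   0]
Row reduce:
R2 → R2 - (1/2)·R1
REF = 
  [  2,  -2,  -2]
  [  0,   1,  -1]
  [  0,   0,   0]
Pivot columns: 1, 2 → 2 pivots.
dim(Col(A)) = number of pivot columns = 2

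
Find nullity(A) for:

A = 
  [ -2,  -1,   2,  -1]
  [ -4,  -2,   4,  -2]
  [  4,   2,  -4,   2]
nullity(A) = 3

Row reduce:
R2 → R2 - (2)·R1
R3 → R3 + (2)·R1
REF = 
  [ -2,  -1,   2,  -1]
  [  0,   0,   0,   0]
  [  0,   0,   0,   0]
Pivot columns: 1 → 1 pivot.
rank(A) = 1, so nullity(A) = 4 - 1 = 3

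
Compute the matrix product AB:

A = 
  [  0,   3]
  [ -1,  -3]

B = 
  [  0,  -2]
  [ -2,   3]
AB = 
  [ -6,   9]
  [  6,  -7]

A is 2×2 and B is 2×2, so AB is 2×2. Each entry is (row of A)·(column of B):
AB[1,1] = (0)(0) + (3)(-2) = -6
AB[1,2] = (0)(-2) + (3)(3) = 9
AB[2,1] = (-1)(0) + (-3)(-2) = 6
AB[2,2] = (-1)(-2) + (-3)(3) = -7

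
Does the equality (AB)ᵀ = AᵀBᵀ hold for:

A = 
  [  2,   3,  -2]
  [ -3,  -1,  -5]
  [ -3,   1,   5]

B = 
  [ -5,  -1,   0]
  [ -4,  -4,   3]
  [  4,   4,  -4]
No

(AB)ᵀ = 
  [-30,  -1,  31]
  [-22, -13,  19]
  [ 17,  17, -17]

AᵀBᵀ = 
  [ -7,  -5,   8]
  [-14,  -5,   4]
  [ 15,  43, -48]

The two matrices differ, so (AB)ᵀ ≠ AᵀBᵀ in general. The correct identity is (AB)ᵀ = BᵀAᵀ.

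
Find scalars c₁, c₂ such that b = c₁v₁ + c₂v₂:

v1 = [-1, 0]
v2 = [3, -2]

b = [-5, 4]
c1 = -1, c2 = -2

b = -1·v1 + -2·v2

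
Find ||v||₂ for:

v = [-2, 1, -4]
4.583

||v||₂ = √((-2)² + (1)² + (-4)²) = √21 = 4.583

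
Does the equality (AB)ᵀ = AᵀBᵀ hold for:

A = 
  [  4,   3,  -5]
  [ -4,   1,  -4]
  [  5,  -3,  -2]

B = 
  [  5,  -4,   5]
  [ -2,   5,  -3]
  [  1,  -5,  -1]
No

(AB)ᵀ = 
  [  9, -26,  29]
  [ 24,  41, -25]
  [ 16, -19,  36]

AᵀBᵀ = 
  [ 61, -43,  19]
  [ -4,   8,   1]
  [-19,  -4,  17]

The two matrices differ, so (AB)ᵀ ≠ AᵀBᵀ in general. The correct identity is (AB)ᵀ = BᵀAᵀ.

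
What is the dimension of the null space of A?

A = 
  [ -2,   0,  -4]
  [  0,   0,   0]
nullity(A) = 2

Row reduce:
(no row operations needed)
REF = 
  [ -2,   0,  -4]
  [  0,   0,   0]
Pivot columns: 1 → 1 pivot.
rank(A) = 1, so nullity(A) = 3 - 1 = 2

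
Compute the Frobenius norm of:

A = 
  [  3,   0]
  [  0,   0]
||A||_F = 3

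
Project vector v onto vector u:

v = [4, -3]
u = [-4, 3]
proj_u(v) = [4, -3]

v·u = (4)(-4) + (-3)(3) = -25
u·u = (-4)² + (3)² = 25
proj_u(v) = (v·u / u·u) × u = (-25/25) × u = (-1) × u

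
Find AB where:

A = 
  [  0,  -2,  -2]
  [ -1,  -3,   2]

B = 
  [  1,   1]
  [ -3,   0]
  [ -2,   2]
AB = 
  [ 10,  -4]
  [  4,   3]

A is 2×3 and B is 3×2, so AB is 2×2. Each entry is (row of A)·(column of B):
AB[1,1] = (0)(1) + (-2)(-3) + (-2)(-2) = 10
AB[1,2] = (0)(1) + (-2)(0) + (-2)(2) = -4
AB[2,1] = (-1)(1) + (-3)(-3) + (2)(-2) = 4
AB[2,2] = (-1)(1) + (-3)(0) + (2)(2) = 3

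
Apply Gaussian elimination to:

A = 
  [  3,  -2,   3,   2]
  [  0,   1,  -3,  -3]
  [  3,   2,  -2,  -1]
Row operations:
R3 → R3 - (1)·R1
R3 → R3 - (4)·R2

Resulting echelon form:
REF = 
  [  3,  -2,   3,   2]
  [  0,   1,  -3,  -3]
  [  0,   0,   7,   9]

Rank = 3 (number of non-zero pivot rows).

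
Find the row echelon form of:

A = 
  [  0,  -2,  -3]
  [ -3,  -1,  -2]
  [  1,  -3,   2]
Row operations:
Swap R1 ↔ R2
R3 → R3 + (1/3)·R1
R3 → R3 - (5/3)·R2

Resulting echelon form:
REF = 
  [  -3,   -1,   -2]
  [   0,   -2,   -3]
  [   0,    0, 19/3]

Rank = 3 (number of non-zero pivot rows).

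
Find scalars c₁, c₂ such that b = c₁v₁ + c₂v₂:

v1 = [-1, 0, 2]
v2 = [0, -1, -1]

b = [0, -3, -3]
c1 = 0, c2 = 3

b = 0·v1 + 3·v2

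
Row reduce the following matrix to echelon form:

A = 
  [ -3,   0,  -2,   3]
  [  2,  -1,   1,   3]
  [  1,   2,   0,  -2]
Row operations:
R2 → R2 + (2/3)·R1
R3 → R3 + (1/3)·R1
R3 → R3 + (2)·R2

Resulting echelon form:
REF = 
  [  -3,    0,   -2,    3]
  [   0,   -1, -1/3,    5]
  [   0,    0, -4/3,    9]

Rank = 3 (number of non-zero pivot rows).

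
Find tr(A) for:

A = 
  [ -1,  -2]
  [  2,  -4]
-5

tr(A) = -1 + -4 = -5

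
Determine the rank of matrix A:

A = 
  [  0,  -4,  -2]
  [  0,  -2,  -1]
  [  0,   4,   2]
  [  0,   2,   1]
Row reduce:
R2 → R2 - (1/2)·R1
R3 → R3 + (1)·R1
R4 → R4 + (1/2)·R1
REF = 
  [  0,  -4,  -2]
  [  0,   0,   0]
  [  0,   0,   0]
  [  0,   0,   0]
Pivot columns: 2 → 1 pivot.

rank(A) = 1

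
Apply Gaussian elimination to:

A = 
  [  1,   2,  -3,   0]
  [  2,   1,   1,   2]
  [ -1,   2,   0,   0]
Row operations:
R2 → R2 - (2)·R1
R3 → R3 + (1)·R1
R3 → R3 + (4/3)·R2

Resulting echelon form:
REF = 
  [   1,    2,   -3,    0]
  [   0,   -3,    7,    2]
  [   0,    0, 19/3,  8/3]

Rank = 3 (number of non-zero pivot rows).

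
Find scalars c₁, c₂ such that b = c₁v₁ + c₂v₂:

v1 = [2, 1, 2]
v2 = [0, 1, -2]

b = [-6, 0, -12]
c1 = -3, c2 = 3

b = -3·v1 + 3·v2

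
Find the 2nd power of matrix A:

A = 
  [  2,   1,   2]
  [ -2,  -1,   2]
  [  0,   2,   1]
A² = A·A:
A²[1,1] = (2)(2) + (1)(-2) + (2)(0) = 2
A²[1,2] = (2)(1) + (1)(-1) + (2)(2) = 5
A²[1,3] = (2)(2) + (1)(2) + (2)(1) = 8
A²[2,1] = (-2)(2) + (-1)(-2) + (2)(0) = -2
A²[2,2] = (-2)(1) + (-1)(-1) + (2)(2) = 3
A²[2,3] = (-2)(2) + (-1)(2) + (2)(1) = -4
A²[3,1] = (0)(2) + (2)(-2) + (1)(0) = -4
A²[3,2] = (0)(1) + (2)(-1) + (1)(2) = 0
A²[3,3] = (0)(2) + (2)(2) + (1)(1) = 5
A² = 
  [  2,   5,   8]
  [ -2,   3,  -4]
  [ -4,   0,   5]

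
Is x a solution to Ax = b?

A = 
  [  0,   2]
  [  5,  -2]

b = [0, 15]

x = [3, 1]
No

Ax = [2, 13] ≠ b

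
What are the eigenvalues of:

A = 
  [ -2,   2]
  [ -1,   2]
λ = √2, -√2  (≈ 1.414, -1.414)

tr(A) = 0, det(A) = -2
Characteristic polynomial: λ² - tr(A)λ + det(A) = λ² - 2
λ² - 2 = 0  ⇒  λ = (0 ± √((0)² - 4·(-2)))/2 = (0 ± √(8))/2
  = √2,  -√2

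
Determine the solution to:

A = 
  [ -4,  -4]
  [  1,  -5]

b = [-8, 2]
x = [2, 0]

Row reduce the augmented matrix [A|b]:
R2 → R2 + (1/4)·R1
REF = 
  [ -4,  -4,  -8]
  [  0,  -6,   0]

Back-substitution:
x₂ = 0 / (-6) = 0
x₁ = (-8 - (-4)(0)) / (-4) = 2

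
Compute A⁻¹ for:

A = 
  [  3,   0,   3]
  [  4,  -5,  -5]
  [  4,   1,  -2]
det(A) = (3)·((-5)(-2) - (-5)(1)) - (0)·((4)(-2) - (-5)(4)) + (3)·((4)(1) - (-5)(4))
  = (3)(15) - (0)(12) + (3)(24)
  = 117
det(A) = 117 ≠ 0, so A is invertible.

Cofactors Cᵢⱼ = (-1)ⁱ⁺ʲ·Mᵢⱼ:
C = 
  [ 15, -12,  24]
  [  3, -18,  -3]
  [ 15,  27, -15]

adj(A) = Cᵀ:
adj(A) = 
  [ 15,   3,  15]
  [-12, -18,  27]
  [ 24,  -3, -15]

A⁻¹ = (1/117) · adj(A):
A⁻¹ = 
  [ 5/39,  1/39,  5/39]
  [-4/39, -2/13,  3/13]
  [ 8/39, -1/39, -5/39]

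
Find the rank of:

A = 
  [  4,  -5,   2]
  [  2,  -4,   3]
rank(A) = 2

Row reduce:
R2 → R2 - (1/2)·R1
REF = 
  [   4,   -5,    2]
  [   0, -3/2,    2]
Pivot columns: 1, 2 → 2 pivots.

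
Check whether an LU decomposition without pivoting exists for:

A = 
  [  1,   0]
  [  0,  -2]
Yes.
A[1,1] = 1 ≠ 0, so Gaussian elimination proceeds without a row swap: multiplier ℓ₂₁ = (0)/(1) = 0, and U[2,2] = -2 - (0)(0) = -2.
L = 
  [  1,   0]
  [  0,   1]
U = 
  [  1,   0]
  [  0,  -2]
Check row 2 of LU: [(0)(1), (0)(0) + (-2)] = [0, -2] = row 2 of A ✓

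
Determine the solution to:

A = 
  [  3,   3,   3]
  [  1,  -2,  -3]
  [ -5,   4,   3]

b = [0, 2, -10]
x = [1, -2, 1]

Row reduce the augmented matrix [A|b]:
R2 → R2 - (1/3)·R1
R3 → R3 + (5/3)·R1
R3 → R3 + (3)·R2
REF = 
  [  3,   3,   3,   0]
  [  0,  -3,  -4,   2]
  [  0,   0,  -4,  -4]

Back-substitution:
x₃ = (-4) / (-4) = 1
x₂ = (2 - (-4)(1)) / (-3) = -2
x₁ = (0 - (3)(-2) - (3)(1)) / 3 = 1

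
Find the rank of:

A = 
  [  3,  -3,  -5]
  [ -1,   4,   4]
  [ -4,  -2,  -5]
Row reduce:
R2 → R2 + (1/3)·R1
R3 → R3 + (4/3)·R1
R3 → R3 + (2)·R2
REF = 
  [  3,  -3,  -5]
  [  0,   3, 7/3]
  [  0,   0,  -7]
Pivot columns: 1, 2, 3 → 3 pivots.

rank(A) = 3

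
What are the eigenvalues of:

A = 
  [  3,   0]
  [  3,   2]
tr(A) = 5, det(A) = 6
Characteristic polynomial: λ² - tr(A)λ + det(A) = λ² - 5λ + 6
λ² - 5λ + 6 = (λ - 2)(λ - 3)

λ = 3, 2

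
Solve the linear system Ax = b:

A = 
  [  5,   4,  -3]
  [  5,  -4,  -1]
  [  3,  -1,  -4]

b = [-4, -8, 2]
Row reduce the augmented matrix [A|b]:
R2 → R2 - (1)·R1
R3 → R3 - (3/5)·R1
R3 → R3 - (17/40)·R2
REF = 
  [     5,      4,     -3,     -4]
  [     0,     -8,      2,     -4]
  [     0,      0, -61/20,  61/10]

Back-substitution:
x₃ = (61/10) / (-61/20) = -2
x₂ = (-4 - (2)(-2)) / (-8) = 0
x₁ = (-4 - (4)(0) - (-3)(-2)) / 5 = -2

x = [-2, 0, -2]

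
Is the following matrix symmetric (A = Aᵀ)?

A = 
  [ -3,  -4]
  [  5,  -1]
No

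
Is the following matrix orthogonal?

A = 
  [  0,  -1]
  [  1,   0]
Yes

AᵀA = 
  [  1,   0]
  [  0,   1]
= I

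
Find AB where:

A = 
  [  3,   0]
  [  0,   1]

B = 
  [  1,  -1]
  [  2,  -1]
A is 2×2 and B is 2×2, so AB is 2×2. Each entry is (row of A)·(column of B):
AB[1,1] = (3)(1) + (0)(2) = 3
AB[1,2] = (3)(-1) + (0)(-1) = -3
AB[2,1] = (0)(1) + (1)(2) = 2
AB[2,2] = (0)(-1) + (1)(-1) = -1

AB = 
  [  3,  -3]
  [  2,  -1]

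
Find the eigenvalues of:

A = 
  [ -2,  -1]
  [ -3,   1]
tr(A) = -1, det(A) = -5
Characteristic polynomial: λ² - tr(A)λ + det(A) = λ² + λ - 5
λ² + λ - 5 = 0  ⇒  λ = (-1 ± √((1)² - 4·(-5)))/2 = (-1 ± √(21))/2
  = (-1 + √21)/2,  (-1 - √21)/2

λ = (-1 + √21)/2, (-1 - √21)/2  (≈ 1.791, -2.791)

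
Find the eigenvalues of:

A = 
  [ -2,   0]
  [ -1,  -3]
tr(A) = -5, det(A) = 6
Characteristic polynomial: λ² - tr(A)λ + det(A) = λ² + 5λ + 6
λ² + 5λ + 6 = (λ + 3)(λ + 2)

λ = -2, -3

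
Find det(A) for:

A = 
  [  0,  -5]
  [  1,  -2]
5

For a 2×2 matrix, det = ad - bc = (0)(-2) - (-5)(1) = 5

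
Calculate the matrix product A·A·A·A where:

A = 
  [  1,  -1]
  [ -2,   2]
A² = A·A:
A²[1,1] = (1)(1) + (-1)(-2) = 3
A²[1,2] = (1)(-1) + (-1)(2) = -3
A²[2,1] = (-2)(1) + (2)(-2) = -6
A²[2,2] = (-2)(-1) + (2)(2) = 6
A² = 
  [  3,  -3]
  [ -6,   6]

A^3 = A^2·A:
A^3[1,1] = (3)(1) + (-3)(-2) = 9
A^3[1,2] = (3)(-1) + (-3)(2) = -9
A^3[2,1] = (-6)(1) + (6)(-2) = -18
A^3[2,2] = (-6)(-1) + (6)(2) = 18
A^3 = 
  [  9,  -9]
  [-18,  18]

A^4 = A^3·A:
A^4[1,1] = (9)(1) + (-9)(-2) = 27
A^4[1,2] = (9)(-1) + (-9)(2) = -27
A^4[2,1] = (-18)(1) + (18)(-2) = -54
A^4[2,2] = (-18)(-1) + (18)(2) = 54
A^4 = 
  [ 27, -27]
  [-54,  54]

Therefore
A^4 = 
  [ 27, -27]
  [-54,  54]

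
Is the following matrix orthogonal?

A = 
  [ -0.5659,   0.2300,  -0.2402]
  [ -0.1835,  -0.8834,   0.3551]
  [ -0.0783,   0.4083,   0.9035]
No

AᵀA = 
  [  0.3600,   0,   0]
  [  0,   1,   0]
  [  0,   0,   1.0001]
≠ I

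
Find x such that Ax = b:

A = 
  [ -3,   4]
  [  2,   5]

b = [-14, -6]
Row reduce the augmented matrix [A|b]:
R2 → R2 + (2/3)·R1
REF = 
  [   -3,     4,   -14]
  [    0,  23/3, -46/3]

Back-substitution:
x₂ = (-46/3) / (23/3) = -2
x₁ = (-14 - (4)(-2)) / (-3) = 2

x = [2, -2]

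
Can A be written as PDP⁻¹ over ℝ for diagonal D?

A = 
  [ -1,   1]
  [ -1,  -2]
No

tr(A) = -3, det(A) = 3
Characteristic polynomial: λ² - tr(A)λ + det(A) = λ² + 3λ + 3
λ² + 3λ + 3 = 0  ⇒  λ = (-3 ± √((3)² - 4·(3)))/2 = (-3 ± √(-3))/2
  = (-3 + i√3)/2,  (-3 - i√3)/2
Eigenvalues: (-3 + i√3)/2, (-3 - i√3)/2  (≈ -1.5 + 0.866i, -1.5 - 0.866i)
Has complex eigenvalues (not diagonalizable over ℝ).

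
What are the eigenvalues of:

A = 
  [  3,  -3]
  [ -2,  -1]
λ = 1 + √10, 1 - √10  (≈ 4.162, -2.162)

tr(A) = 2, det(A) = -9
Characteristic polynomial: λ² - tr(A)λ + det(A) = λ² - 2λ - 9
λ² - 2λ - 9 = 0  ⇒  λ = (2 ± √((-2)² - 4·(-9)))/2 = (2 ± √(40))/2
  = 1 + √10,  1 - √10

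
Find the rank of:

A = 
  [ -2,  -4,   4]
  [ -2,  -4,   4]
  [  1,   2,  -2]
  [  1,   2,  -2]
Row reduce:
R2 → R2 - (1)·R1
R3 → R3 + (1/2)·R1
R4 → R4 + (1/2)·R1
REF = 
  [ -2,  -4,   4]
  [  0,   0,   0]
  [  0,   0,   0]
  [  0,   0,   0]
Pivot columns: 1 → 1 pivot.

rank(A) = 1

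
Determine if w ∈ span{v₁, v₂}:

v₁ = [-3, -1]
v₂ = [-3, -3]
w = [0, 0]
Yes

Form the augmented matrix and row-reduce:
[v₁|v₂|w] = 
  [ -3,  -3,   0]
  [ -1,  -3,   0]
R2 → R2 - (1/3)·R1
REF = 
  [ -3,  -3,   0]
  [  0,  -2,   0]

No row of the form [0 0 | nonzero], so the system is consistent. Back-substitution gives c₁ = 0, c₂ = 0: w = (0)·v₁ + (0)·v₂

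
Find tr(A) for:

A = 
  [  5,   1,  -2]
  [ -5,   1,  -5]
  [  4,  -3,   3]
9

tr(A) = 5 + 1 + 3 = 9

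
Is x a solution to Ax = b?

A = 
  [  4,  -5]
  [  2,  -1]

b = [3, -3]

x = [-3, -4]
No

Ax = [8, -2] ≠ b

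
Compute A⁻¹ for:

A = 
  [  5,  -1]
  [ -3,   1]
det(A) = (5)(1) - (-1)(-3) = 2
For a 2×2 matrix, A⁻¹ = (1/det(A)) · [[d, -b], [-c, a]]
    = (1/2) · [[1, 1], [3, 5]]

A⁻¹ = 
  [1/2, 1/2]
  [3/2, 5/2]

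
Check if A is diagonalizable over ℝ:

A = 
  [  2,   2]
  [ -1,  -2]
Yes

tr(A) = 0, det(A) = -2
Characteristic polynomial: λ² - tr(A)λ + det(A) = λ² - 2
λ² - 2 = 0  ⇒  λ = (0 ± √((0)² - 4·(-2)))/2 = (0 ± √(8))/2
  = √2,  -√2
Eigenvalues: √2, -√2  (≈ 1.414, -1.414)
The two irrational eigenvalues are distinct (simple), so each has alg. mult. = geom. mult. = 1.
Sum of geometric multiplicities equals n, so A has n independent eigenvectors.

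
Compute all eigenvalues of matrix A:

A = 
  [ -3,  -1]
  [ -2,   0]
tr(A) = -3, det(A) = -2
Characteristic polynomial: λ² - tr(A)λ + det(A) = λ² + 3λ - 2
λ² + 3λ - 2 = 0  ⇒  λ = (-3 ± √((3)² - 4·(-2)))/2 = (-3 ± √(17))/2
  = (-3 + √17)/2,  (-3 - √17)/2

λ = (-3 + √17)/2, (-3 - √17)/2  (≈ 0.5616, -3.562)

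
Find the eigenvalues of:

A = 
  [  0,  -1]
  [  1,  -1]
tr(A) = -1, det(A) = 1
Characteristic polynomial: λ² - tr(A)λ + det(A) = λ² + λ + 1
λ² + λ + 1 = 0  ⇒  λ = (-1 ± √((1)² - 4·(1)))/2 = (-1 ± √(-3))/2
  = (-1 + i√3)/2,  (-1 - i√3)/2

λ = (-1 + i√3)/2, (-1 - i√3)/2  (≈ -0.5 + 0.866i, -0.5 - 0.866i)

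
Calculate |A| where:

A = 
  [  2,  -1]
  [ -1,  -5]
For a 2×2 matrix, det = ad - bc = (2)(-5) - (-1)(-1) = -11

det(A) = -11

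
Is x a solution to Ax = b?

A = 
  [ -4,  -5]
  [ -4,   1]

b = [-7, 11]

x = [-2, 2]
No

Ax = [-2, 10] ≠ b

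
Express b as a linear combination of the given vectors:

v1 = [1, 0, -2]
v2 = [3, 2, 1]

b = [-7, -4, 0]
c1 = -1, c2 = -2

b = -1·v1 + -2·v2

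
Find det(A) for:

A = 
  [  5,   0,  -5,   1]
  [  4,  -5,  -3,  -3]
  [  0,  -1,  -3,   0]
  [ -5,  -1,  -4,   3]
Cofactor expansion along row 1: det(A) = a₁₁M₁₁ - a₁₂M₁₂ + a₁₃M₁₃ - a₁₄M₁₄

M₁₁ = det[[-5, -3, -3]; [-1, -3, 0]; [-1, -4, 3]]
  = (-5)·((-3)(3) - (0)(-4)) - (-3)·((-1)(3) - (0)(-1)) + (-3)·((-1)(-4) - (-3)(-1))
  = (-5)(-9) - (-3)(-3) + (-3)(1)
  = 33
M₁₂ = det[[4, -3, -3]; [0, -3, 0]; [-5, -4, 3]]
  = (4)·((-3)(3) - (0)(-4)) - (-3)·((0)(3) - (0)(-5)) + (-3)·((0)(-4) - (-3)(-5))
  = (4)(-9) - (-3)(0) + (-3)(-15)
  = 9
M₁₃ = det[[4, -5, -3]; [0, -1, 0]; [-5, -1, 3]]
  = (4)·((-1)(3) - (0)(-1)) - (-5)·((0)(3) - (0)(-5)) + (-3)·((0)(-1) - (-1)(-5))
  = (4)(-3) - (-5)(0) + (-3)(-5)
  = 3
M₁₄ = det[[4, -5, -3]; [0, -1, -3]; [-5, -1, -4]]
  = (4)·((-1)(-4) - (-3)(-1)) - (-5)·((0)(-4) - (-3)(-5)) + (-3)·((0)(-1) - (-1)(-5))
  = (4)(1) - (-5)(-15) + (-3)(-5)
  = -56

det(A) = (5)(33) - (0)(9) + (-5)(3) - (1)(-56) = 206

det(A) = 206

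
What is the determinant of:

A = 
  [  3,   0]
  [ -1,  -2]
-6

For a 2×2 matrix, det = ad - bc = (3)(-2) - (0)(-1) = -6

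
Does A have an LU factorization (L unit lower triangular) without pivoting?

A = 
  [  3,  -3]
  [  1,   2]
Yes.
A[1,1] = 3 ≠ 0, so Gaussian elimination proceeds without a row swap: multiplier ℓ₂₁ = (1)/(3) = 1/3, and U[2,2] = 2 - (1/3)(-3) = 3.
L = 
  [  1,   0]
  [1/3,   1]
U = 
  [  3,  -3]
  [  0,   3]
Check row 2 of LU: [(1/3)(3), (1/3)(-3) + 3] = [1, 2] = row 2 of A ✓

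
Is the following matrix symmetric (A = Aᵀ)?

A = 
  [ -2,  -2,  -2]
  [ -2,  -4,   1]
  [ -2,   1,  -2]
Yes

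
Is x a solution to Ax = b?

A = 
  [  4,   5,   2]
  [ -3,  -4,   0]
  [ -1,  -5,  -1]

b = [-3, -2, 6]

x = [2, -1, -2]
No

Ax = [-1, -2, 5] ≠ b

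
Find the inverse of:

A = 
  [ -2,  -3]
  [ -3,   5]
det(A) = (-2)(5) - (-3)(-3) = -19
For a 2×2 matrix, A⁻¹ = (1/det(A)) · [[d, -b], [-c, a]]
    = (-1/19) · [[5, 3], [3, -2]]

A⁻¹ = 
  [-5/19, -3/19]
  [-3/19,  2/19]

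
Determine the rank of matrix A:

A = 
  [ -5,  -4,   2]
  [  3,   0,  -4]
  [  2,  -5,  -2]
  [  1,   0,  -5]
rank(A) = 3

Row reduce:
R2 → R2 + (3/5)·R1
R3 → R3 + (2/5)·R1
R4 → R4 + (1/5)·R1
R3 → R3 - (11/4)·R2
R4 → R4 - (1/3)·R2
R4 → R4 + (22/39)·R3
REF = 
  [   -5,    -4,     2]
  [    0, -12/5, -14/5]
  [    0,     0,  13/2]
  [    0,     0,     0]
Pivot columns: 1, 2, 3 → 3 pivots.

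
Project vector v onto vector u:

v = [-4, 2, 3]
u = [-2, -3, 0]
proj_u(v) = [-4/13, -6/13, 0]

v·u = (-4)(-2) + (2)(-3) + (3)(0) = 2
u·u = (-2)² + (-3)² + (0)² = 13
proj_u(v) = (v·u / u·u) × u = (2/13) × u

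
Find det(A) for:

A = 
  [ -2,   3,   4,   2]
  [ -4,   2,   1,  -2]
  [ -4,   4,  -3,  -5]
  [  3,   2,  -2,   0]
51

Cofactor expansion along row 1: det(A) = a₁₁M₁₁ - a₁₂M₁₂ + a₁₃M₁₃ - a₁₄M₁₄

M₁₁ = det[[2, 1, -2]; [4, -3, -5]; [2, -2, 0]]
  = (2)·((-3)(0) - (-5)(-2)) - (1)·((4)(0) - (-5)(2)) + (-2)·((4)(-2) - (-3)(2))
  = (2)(-10) - (1)(10) + (-2)(-2)
  = -26
M₁₂ = det[[-4, 1, -2]; [-4, -3, -5]; [3, -2, 0]]
  = (-4)·((-3)(0) - (-5)(-2)) - (1)·((-4)(0) - (-5)(3)) + (-2)·((-4)(-2) - (-3)(3))
  = (-4)(-10) - (1)(15) + (-2)(17)
  = -9
M₁₃ = det[[-4, 2, -2]; [-4, 4, -5]; [3, 2, 0]]
  = (-4)·((4)(0) - (-5)(2)) - (2)·((-4)(0) - (-5)(3)) + (-2)·((-4)(2) - (4)(3))
  = (-4)(10) - (2)(15) + (-2)(-20)
  = -30
M₁₄ = det[[-4, 2, 1]; [-4, 4, -3]; [3, 2, -2]]
  = (-4)·((4)(-2) - (-3)(2)) - (2)·((-4)(-2) - (-3)(3)) + (1)·((-4)(2) - (4)(3))
  = (-4)(-2) - (2)(17) + (1)(-20)
  = -46

det(A) = (-2)(-26) - (3)(-9) + (4)(-30) - (2)(-46) = 51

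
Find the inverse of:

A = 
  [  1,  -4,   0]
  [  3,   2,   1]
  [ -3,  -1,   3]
det(A) = (1)·((2)(3) - (1)(-1)) - (-4)·((3)(3) - (1)(-3)) + (0)·((3)(-1) - (2)(-3))
  = (1)(7) - (-4)(12) + (0)(3)
  = 55
det(A) = 55 ≠ 0, so A is invertible.

Cofactors Cᵢⱼ = (-1)ⁱ⁺ʲ·Mᵢⱼ:
C = 
  [  7, -12,   3]
  [ 12,   3,  13]
  [ -4,  -1,  14]

adj(A) = Cᵀ:
adj(A) = 
  [  7,  12,  -4]
  [-12,   3,  -1]
  [  3,  13,  14]

A⁻¹ = (1/55) · adj(A):
A⁻¹ = 
  [  7/55,  12/55,  -4/55]
  [-12/55,   3/55,  -1/55]
  [  3/55,  13/55,  14/55]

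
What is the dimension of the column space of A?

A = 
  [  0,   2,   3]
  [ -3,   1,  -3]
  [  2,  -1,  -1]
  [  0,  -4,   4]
dim(Col(A)) = 3

Row reduce:
Swap R1 ↔ R2
R3 → R3 + (2/3)·R1
R3 → R3 + (1/6)·R2
R4 → R4 + (2)·R2
R4 → R4 + (4)·R3
REF = 
  [  -3,    1,   -3]
  [   0,    2,    3]
  [   0,    0, -5/2]
  [   0,    0,    0]
Pivot columns: 1, 2, 3 → 3 pivots.
dim(Col(A)) = number of pivot columns = 3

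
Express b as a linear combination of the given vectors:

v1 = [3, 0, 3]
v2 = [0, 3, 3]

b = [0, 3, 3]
c1 = 0, c2 = 1

b = 0·v1 + 1·v2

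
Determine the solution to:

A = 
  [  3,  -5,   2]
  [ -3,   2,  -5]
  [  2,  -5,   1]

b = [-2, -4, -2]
x = [-2, 0, 2]

Row reduce the augmented matrix [A|b]:
R2 → R2 + (1)·R1
R3 → R3 - (2/3)·R1
R3 → R3 - (5/9)·R2
REF = 
  [  3,  -5,   2,  -2]
  [  0,  -3,  -3,  -6]
  [  0,   0, 4/3, 8/3]

Back-substitution:
x₃ = (8/3) / (4/3) = 2
x₂ = (-6 - (-3)(2)) / (-3) = 0
x₁ = (-2 - (-5)(0) - (2)(2)) / 3 = -2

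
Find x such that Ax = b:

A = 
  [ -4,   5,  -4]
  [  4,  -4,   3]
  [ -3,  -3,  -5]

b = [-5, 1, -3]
x = [-3, -1, 3]

Row reduce the augmented matrix [A|b]:
R2 → R2 + (1)·R1
R3 → R3 - (3/4)·R1
R3 → R3 + (27/4)·R2
REF = 
  [    -4,      5,     -4,     -5]
  [     0,      1,     -1,     -4]
  [     0,      0,  -35/4, -105/4]

Back-substitution:
x₃ = (-105/4) / (-35/4) = 3
x₂ = (-4 - (-1)(3)) / 1 = -1
x₁ = (-5 - (5)(-1) - (-4)(3)) / (-4) = -3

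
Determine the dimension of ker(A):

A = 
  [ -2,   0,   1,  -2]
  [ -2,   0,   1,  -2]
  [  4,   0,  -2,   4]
nullity(A) = 3

Row reduce:
R2 → R2 - (1)·R1
R3 → R3 + (2)·R1
REF = 
  [ -2,   0,   1,  -2]
  [  0,   0,   0,   0]
  [  0,   0,   0,   0]
Pivot columns: 1 → 1 pivot.
rank(A) = 1, so nullity(A) = 4 - 1 = 3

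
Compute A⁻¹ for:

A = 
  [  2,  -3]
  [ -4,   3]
det(A) = (2)(3) - (-3)(-4) = -6
For a 2×2 matrix, A⁻¹ = (1/det(A)) · [[d, -b], [-c, a]]
    = (-1/6) · [[3, 3], [4, 2]]

A⁻¹ = 
  [-1/2, -1/2]
  [-2/3, -1/3]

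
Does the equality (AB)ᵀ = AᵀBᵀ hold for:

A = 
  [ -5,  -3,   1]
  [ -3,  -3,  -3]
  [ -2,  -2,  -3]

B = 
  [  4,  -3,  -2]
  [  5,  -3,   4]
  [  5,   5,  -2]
No

(AB)ᵀ = 
  [-30, -42, -33]
  [ 29,   3,  -3]
  [ -4,   0,   2]

AᵀBᵀ = 
  [ -7, -24, -36]
  [  1, -14, -26]
  [ 19,   2,  -4]

The two matrices differ, so (AB)ᵀ ≠ AᵀBᵀ in general. The correct identity is (AB)ᵀ = BᵀAᵀ.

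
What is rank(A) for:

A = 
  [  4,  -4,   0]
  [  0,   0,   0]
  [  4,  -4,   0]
Row reduce:
R3 → R3 - (1)·R1
REF = 
  [  4,  -4,   0]
  [  0,   0,   0]
  [  0,   0,   0]
Pivot columns: 1 → 1 pivot.

rank(A) = 1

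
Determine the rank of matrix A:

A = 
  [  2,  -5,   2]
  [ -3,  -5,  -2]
Row reduce:
R2 → R2 + (3/2)·R1
REF = 
  [    2,    -5,     2]
  [    0, -25/2,     1]
Pivot columns: 1, 2 → 2 pivots.

rank(A) = 2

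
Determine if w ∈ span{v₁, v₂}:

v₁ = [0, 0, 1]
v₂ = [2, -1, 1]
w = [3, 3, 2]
No

Form the augmented matrix and row-reduce:
[v₁|v₂|w] = 
  [  0,   2,   3]
  [  0,  -1,   3]
  [  1,   1,   2]
Swap R1 ↔ R3
R3 → R3 + (2)·R2
REF = 
  [  1,   1,   2]
  [  0,  -1,   3]
  [  0,   0,   9]

Row 3 reads [0 0 | 9], i.e. 0 = 9, so the system is inconsistent and w ∉ span{v₁, v₂}.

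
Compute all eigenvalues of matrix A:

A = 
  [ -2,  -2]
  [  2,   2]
λ = 0, 0

tr(A) = 0, det(A) = 0
Characteristic polynomial: λ² - tr(A)λ + det(A) = λ²
λ² = λ²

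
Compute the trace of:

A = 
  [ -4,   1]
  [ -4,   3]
-1

tr(A) = -4 + 3 = -1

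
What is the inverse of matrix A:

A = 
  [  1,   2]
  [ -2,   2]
det(A) = (1)(2) - (2)(-2) = 6
For a 2×2 matrix, A⁻¹ = (1/det(A)) · [[d, -b], [-c, a]]
    = (1/6) · [[2, -2], [2, 1]]

A⁻¹ = 
  [ 1/3, -1/3]
  [ 1/3,  1/6]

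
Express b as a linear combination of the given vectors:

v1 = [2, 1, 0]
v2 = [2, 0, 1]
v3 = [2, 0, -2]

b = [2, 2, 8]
c1 = 2, c2 = 2, c3 = -3

b = 2·v1 + 2·v2 + -3·v3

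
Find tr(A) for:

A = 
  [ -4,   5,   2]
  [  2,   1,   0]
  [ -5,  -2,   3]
0

tr(A) = -4 + 1 + 3 = 0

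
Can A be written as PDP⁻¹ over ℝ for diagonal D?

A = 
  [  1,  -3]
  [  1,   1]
No

tr(A) = 2, det(A) = 4
Characteristic polynomial: λ² - tr(A)λ + det(A) = λ² - 2λ + 4
λ² - 2λ + 4 = 0  ⇒  λ = (2 ± √((-2)² - 4·(4)))/2 = (2 ± √(-12))/2
  = 1 + i√3,  1 - i√3
Eigenvalues: 1 + i√3, 1 - i√3  (≈ 1 + 1.732i, 1 - 1.732i)
Has complex eigenvalues (not diagonalizable over ℝ).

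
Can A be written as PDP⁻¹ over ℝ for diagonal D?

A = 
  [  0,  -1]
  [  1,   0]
No

tr(A) = 0, det(A) = 1
Characteristic polynomial: λ² - tr(A)λ + det(A) = λ² + 1
λ² + 1 = 0  ⇒  λ = (0 ± √((0)² - 4·(1)))/2 = (0 ± √(-4))/2
  = i,  -i
Eigenvalues: i, -i  (≈ 0 + 1i, 0 - 1i)
Has complex eigenvalues (not diagonalizable over ℝ).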